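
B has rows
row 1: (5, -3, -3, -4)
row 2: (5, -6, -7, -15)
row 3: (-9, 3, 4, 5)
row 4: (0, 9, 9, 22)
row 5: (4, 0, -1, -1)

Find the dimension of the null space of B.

1

Row reduce to echelon form.
R2 ← R2 − R1: [0, -3, -4, -11]
R3 ← R3 + (9/5)·R1: [0, -12/5, -7/5, -11/5]
R5 ← R5 − (4/5)·R1: [0, 12/5, 7/5, 11/5]
R3 ← R3 − (4/5)·R2: [0, 0, 9/5, 33/5]
R4 ← R4 + (3)·R2: [0, 0, -3, -11]
R5 ← R5 + (4/5)·R2: [0, 0, -9/5, -33/5]
R4 ← R4 + (5/3)·R3: [0, 0, 0, 0]
R5 ← R5 + R3: [0, 0, 0, 0]
3 nonzero rows, so rank(B) = 3.
B has 4 columns; by rank–nullity, nullity = 4 − 3 = 1.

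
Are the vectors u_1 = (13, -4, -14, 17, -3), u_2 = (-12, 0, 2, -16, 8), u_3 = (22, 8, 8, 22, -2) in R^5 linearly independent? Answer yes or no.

Form the matrix with these vectors as rows and row reduce.
R2 ← R2 + (12/13)·R1: [0, -48/13, -142/13, -4/13, 68/13]
R3 ← R3 − (22/13)·R1: [0, 192/13, 412/13, -88/13, 40/13]
R3 ← R3 + (4)·R2: [0, 0, -12, -8, 24]
3 nonzero rows, so the 3 vectors span a space of dimension 3.
Since 3 = 3, the vectors are linearly independent.

yes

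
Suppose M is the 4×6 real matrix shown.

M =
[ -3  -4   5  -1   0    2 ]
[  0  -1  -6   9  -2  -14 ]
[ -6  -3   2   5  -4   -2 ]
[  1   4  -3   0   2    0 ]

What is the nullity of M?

2

Row reduce to echelon form.
R3 ← R3 − (2)·R1: [0, 5, -8, 7, -4, -6]
R4 ← R4 + (1/3)·R1: [0, 8/3, -4/3, -1/3, 2, 2/3]
R3 ← R3 + (5)·R2: [0, 0, -38, 52, -14, -76]
R4 ← R4 + (8/3)·R2: [0, 0, -52/3, 71/3, -10/3, -110/3]
R4 ← R4 − (26/57)·R3: [0, 0, 0, -1/19, 58/19, -2]
4 nonzero rows, so rank(M) = 4.
M has 6 columns; by rank–nullity, nullity = 6 − 4 = 2.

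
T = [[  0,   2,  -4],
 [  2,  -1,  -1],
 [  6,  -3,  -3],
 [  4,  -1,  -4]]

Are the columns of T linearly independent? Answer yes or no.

Row reduce T to echelon form.
Swap R1 ↔ R2
R3 ← R3 − (3)·R1: [0, 0, 0]
R4 ← R4 − (2)·R1: [0, 1, -2]
R4 ← R4 − (1/2)·R2: [0, 0, 0]
2 pivots among 3 columns.
Only 2 < 3 pivot columns, so the columns are linearly dependent.

no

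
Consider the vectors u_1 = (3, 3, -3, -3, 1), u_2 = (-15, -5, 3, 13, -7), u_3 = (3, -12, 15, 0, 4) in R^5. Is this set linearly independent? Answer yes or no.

Form the matrix with these vectors as rows and row reduce.
R2 ← R2 + (5)·R1: [0, 10, -12, -2, -2]
R3 ← R3 − R1: [0, -15, 18, 3, 3]
R3 ← R3 + (3/2)·R2: [0, 0, 0, 0, 0]
2 nonzero rows, so the 3 vectors span a space of dimension 2.
Since 2 < 3, the vectors are linearly dependent.

no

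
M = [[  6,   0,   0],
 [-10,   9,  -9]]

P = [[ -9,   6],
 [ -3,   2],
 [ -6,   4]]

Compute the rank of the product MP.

First compute MP:
[[-54,  36],
 [117, -78]]
Now row reduce the product.
R2 ← R2 + (13/6)·R1: [0, 0]
1 nonzero row, so rank(MP) = 1.

1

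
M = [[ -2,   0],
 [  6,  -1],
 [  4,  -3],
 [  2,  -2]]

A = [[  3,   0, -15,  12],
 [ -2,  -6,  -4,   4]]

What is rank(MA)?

2

First compute MA:
[[ -6,   0,  30, -24],
 [ 20,   6, -86,  68],
 [ 18,  18, -48,  36],
 [ 10,  12, -22,  16]]
Now row reduce the product.
R2 ← R2 + (10/3)·R1: [0, 6, 14, -12]
R3 ← R3 + (3)·R1: [0, 18, 42, -36]
R4 ← R4 + (5/3)·R1: [0, 12, 28, -24]
R3 ← R3 − (3)·R2: [0, 0, 0, 0]
R4 ← R4 − (2)·R2: [0, 0, 0, 0]
2 nonzero rows, so rank(MA) = 2.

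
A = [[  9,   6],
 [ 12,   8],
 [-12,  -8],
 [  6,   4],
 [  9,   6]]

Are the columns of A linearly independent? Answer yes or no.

no

Row reduce A to echelon form.
R2 ← R2 − (4/3)·R1: [0, 0]
R3 ← R3 + (4/3)·R1: [0, 0]
R4 ← R4 − (2/3)·R1: [0, 0]
R5 ← R5 − R1: [0, 0]
1 pivot among 2 columns.
Only 1 < 2 pivot columns, so the columns are linearly dependent.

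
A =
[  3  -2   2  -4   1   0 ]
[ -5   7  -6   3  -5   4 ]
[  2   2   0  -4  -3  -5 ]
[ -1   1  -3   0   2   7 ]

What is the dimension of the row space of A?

4

Row reduce to echelon form.
R2 ← R2 + (5/3)·R1: [0, 11/3, -8/3, -11/3, -10/3, 4]
R3 ← R3 − (2/3)·R1: [0, 10/3, -4/3, -4/3, -11/3, -5]
R4 ← R4 + (1/3)·R1: [0, 1/3, -7/3, -4/3, 7/3, 7]
R3 ← R3 − (10/11)·R2: [0, 0, 12/11, 2, -7/11, -95/11]
R4 ← R4 − (1/11)·R2: [0, 0, -23/11, -1, 29/11, 73/11]
R4 ← R4 + (23/12)·R3: [0, 0, 0, 17/6, 17/12, -119/12]
Echelon form has 4 nonzero rows, so rank(A) = 4.
The row space has dimension equal to the rank: 4.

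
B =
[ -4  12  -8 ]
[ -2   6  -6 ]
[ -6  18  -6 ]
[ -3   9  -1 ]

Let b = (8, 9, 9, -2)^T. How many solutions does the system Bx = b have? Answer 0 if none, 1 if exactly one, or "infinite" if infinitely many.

Row reduce the augmented matrix [B | b].
R2 ← R2 − (1/2)·R1: [0, 0, -2, 5]
R3 ← R3 − (3/2)·R1: [0, 0, 6, -3]
R4 ← R4 − (3/4)·R1: [0, 0, 5, -8]
R3 ← R3 + (3)·R2: [0, 0, 0, 12]
R4 ← R4 + (5/2)·R2: [0, 0, 0, 9/2]
R4 ← R4 − (3/8)·R3: [0, 0, 0, 0]
The echelon form has 3 nonzero rows; the last pivot sits in the augmented column, so rank(B) = 2 but rank([B|b]) = 3.
Since the ranks differ, the system is inconsistent.
It has no solutions.

0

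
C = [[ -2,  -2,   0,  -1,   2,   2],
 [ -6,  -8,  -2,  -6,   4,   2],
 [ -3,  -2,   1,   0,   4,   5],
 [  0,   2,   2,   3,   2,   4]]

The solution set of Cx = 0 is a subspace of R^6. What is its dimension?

Row reduce to echelon form.
R2 ← R2 − (3)·R1: [0, -2, -2, -3, -2, -4]
R3 ← R3 − (3/2)·R1: [0, 1, 1, 3/2, 1, 2]
R3 ← R3 + (1/2)·R2: [0, 0, 0, 0, 0, 0]
R4 ← R4 + R2: [0, 0, 0, 0, 0, 0]
2 nonzero rows, so rank(C) = 2.
C has 6 columns; by rank–nullity, nullity = 6 − 2 = 4.

4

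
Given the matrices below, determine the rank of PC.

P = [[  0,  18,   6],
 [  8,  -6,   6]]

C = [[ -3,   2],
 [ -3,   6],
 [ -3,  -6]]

First compute PC:
[[-72,  72],
 [-24, -56]]
Now row reduce the product.
R2 ← R2 − (1/3)·R1: [0, -80]
2 nonzero rows, so rank(PC) = 2.

2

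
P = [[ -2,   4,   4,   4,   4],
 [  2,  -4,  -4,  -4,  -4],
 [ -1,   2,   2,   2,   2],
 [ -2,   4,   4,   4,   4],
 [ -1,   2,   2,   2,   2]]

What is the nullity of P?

Row reduce to echelon form.
R2 ← R2 + R1: [0, 0, 0, 0, 0]
R3 ← R3 − (1/2)·R1: [0, 0, 0, 0, 0]
R4 ← R4 − R1: [0, 0, 0, 0, 0]
R5 ← R5 − (1/2)·R1: [0, 0, 0, 0, 0]
1 nonzero row, so rank(P) = 1.
P has 5 columns; by rank–nullity, nullity = 5 − 1 = 4.

4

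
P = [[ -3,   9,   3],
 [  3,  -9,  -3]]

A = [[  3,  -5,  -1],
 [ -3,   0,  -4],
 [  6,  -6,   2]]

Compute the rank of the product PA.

First compute PA:
[[-18,  -3, -27],
 [ 18,   3,  27]]
Now row reduce the product.
R2 ← R2 + R1: [0, 0, 0]
1 nonzero row, so rank(PA) = 1.

1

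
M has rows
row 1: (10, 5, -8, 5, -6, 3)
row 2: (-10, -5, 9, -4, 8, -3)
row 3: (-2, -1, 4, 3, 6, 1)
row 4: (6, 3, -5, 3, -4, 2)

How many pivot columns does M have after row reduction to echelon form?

Row reduce to echelon form.
R2 ← R2 + R1: [0, 0, 1, 1, 2, 0]
R3 ← R3 + (1/5)·R1: [0, 0, 12/5, 4, 24/5, 8/5]
R4 ← R4 − (3/5)·R1: [0, 0, -1/5, 0, -2/5, 1/5]
R3 ← R3 − (12/5)·R2: [0, 0, 0, 8/5, 0, 8/5]
R4 ← R4 + (1/5)·R2: [0, 0, 0, 1/5, 0, 1/5]
R4 ← R4 − (1/8)·R3: [0, 0, 0, 0, 0, 0]
Echelon form has 3 nonzero rows, so rank(M) = 3.
Each nonzero row contributes one pivot column: 3 pivot columns.

3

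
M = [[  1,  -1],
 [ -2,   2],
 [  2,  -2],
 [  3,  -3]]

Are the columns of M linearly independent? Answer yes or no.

no

Row reduce M to echelon form.
R2 ← R2 + (2)·R1: [0, 0]
R3 ← R3 − (2)·R1: [0, 0]
R4 ← R4 − (3)·R1: [0, 0]
1 pivot among 2 columns.
Only 1 < 2 pivot columns, so the columns are linearly dependent.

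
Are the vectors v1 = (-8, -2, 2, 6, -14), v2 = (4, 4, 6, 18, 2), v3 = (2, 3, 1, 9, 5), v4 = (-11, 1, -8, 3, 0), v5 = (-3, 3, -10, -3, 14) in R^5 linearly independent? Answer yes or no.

no

Form the matrix with these vectors as rows and row reduce.
R2 ← R2 + (1/2)·R1: [0, 3, 7, 21, -5]
R3 ← R3 + (1/4)·R1: [0, 5/2, 3/2, 21/2, 3/2]
R4 ← R4 − (11/8)·R1: [0, 15/4, -43/4, -21/4, 77/4]
R5 ← R5 − (3/8)·R1: [0, 15/4, -43/4, -21/4, 77/4]
R3 ← R3 − (5/6)·R2: [0, 0, -13/3, -7, 17/3]
R4 ← R4 − (5/4)·R2: [0, 0, -39/2, -63/2, 51/2]
R5 ← R5 − (5/4)·R2: [0, 0, -39/2, -63/2, 51/2]
R4 ← R4 − (9/2)·R3: [0, 0, 0, 0, 0]
R5 ← R5 − (9/2)·R3: [0, 0, 0, 0, 0]
3 nonzero rows, so the 5 vectors span a space of dimension 3.
Since 3 < 5, the vectors are linearly dependent.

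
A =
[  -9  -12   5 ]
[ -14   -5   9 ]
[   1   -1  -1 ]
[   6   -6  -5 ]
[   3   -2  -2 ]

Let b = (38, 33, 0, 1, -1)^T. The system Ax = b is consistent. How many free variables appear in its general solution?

Row reduce the augmented matrix [A | b].
R2 ← R2 − (14/9)·R1: [0, 41/3, 11/9, -235/9]
R3 ← R3 + (1/9)·R1: [0, -7/3, -4/9, 38/9]
R4 ← R4 + (2/3)·R1: [0, -14, -5/3, 79/3]
R5 ← R5 + (1/3)·R1: [0, -6, -1/3, 35/3]
R3 ← R3 + (7/41)·R2: [0, 0, -29/123, -29/123]
R4 ← R4 + (42/41)·R2: [0, 0, -17/41, -17/41]
R5 ← R5 + (18/41)·R2: [0, 0, 25/123, 25/123]
R4 ← R4 − (51/29)·R3: [0, 0, 0, 0]
R5 ← R5 + (25/29)·R3: [0, 0, 0, 0]
The echelon form has 3 nonzero rows, and every pivot lies in the first 3 columns, so rank(A) = rank([A|b]) = 3.
The system is consistent.
Free variables = (unknowns) − (rank) = 3 − 3 = 0.

0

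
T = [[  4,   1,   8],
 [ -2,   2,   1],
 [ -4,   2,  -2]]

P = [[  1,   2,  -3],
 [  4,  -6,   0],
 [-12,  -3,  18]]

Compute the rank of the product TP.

2

First compute TP:
[[-88, -22, 132],
 [ -6, -19,  24],
 [ 28, -14, -24]]
Now row reduce the product.
R2 ← R2 − (3/44)·R1: [0, -35/2, 15]
R3 ← R3 + (7/22)·R1: [0, -21, 18]
R3 ← R3 − (6/5)·R2: [0, 0, 0]
2 nonzero rows, so rank(TP) = 2.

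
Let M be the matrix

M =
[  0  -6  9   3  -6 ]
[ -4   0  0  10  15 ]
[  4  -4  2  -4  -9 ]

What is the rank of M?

3

Row reduce to echelon form.
Swap R1 ↔ R2
R3 ← R3 + R1: [0, -4, 2, 6, 6]
R3 ← R3 − (2/3)·R2: [0, 0, -4, 4, 10]
Echelon form has 3 nonzero rows, so rank(M) = 3.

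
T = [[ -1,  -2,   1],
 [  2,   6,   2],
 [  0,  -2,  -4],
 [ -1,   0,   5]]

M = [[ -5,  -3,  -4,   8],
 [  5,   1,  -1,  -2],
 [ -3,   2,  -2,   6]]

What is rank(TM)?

2

First compute TM:
[[ -8,   3,   4,   2],
 [ 14,   4, -18,  16],
 [  2, -10,  10, -20],
 [-10,  13,  -6,  22]]
Now row reduce the product.
R2 ← R2 + (7/4)·R1: [0, 37/4, -11, 39/2]
R3 ← R3 + (1/4)·R1: [0, -37/4, 11, -39/2]
R4 ← R4 − (5/4)·R1: [0, 37/4, -11, 39/2]
R3 ← R3 + R2: [0, 0, 0, 0]
R4 ← R4 − R2: [0, 0, 0, 0]
2 nonzero rows, so rank(TM) = 2.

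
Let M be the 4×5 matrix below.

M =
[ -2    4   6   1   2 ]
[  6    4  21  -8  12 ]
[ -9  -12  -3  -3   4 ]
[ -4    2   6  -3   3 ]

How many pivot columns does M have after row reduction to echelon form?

4

Row reduce to echelon form.
R2 ← R2 + (3)·R1: [0, 16, 39, -5, 18]
R3 ← R3 − (9/2)·R1: [0, -30, -30, -15/2, -5]
R4 ← R4 − (2)·R1: [0, -6, -6, -5, -1]
R3 ← R3 + (15/8)·R2: [0, 0, 345/8, -135/8, 115/4]
R4 ← R4 + (3/8)·R2: [0, 0, 69/8, -55/8, 23/4]
R4 ← R4 − (1/5)·R3: [0, 0, 0, -7/2, 0]
Echelon form has 4 nonzero rows, so rank(M) = 4.
Each nonzero row contributes one pivot column: 4 pivot columns.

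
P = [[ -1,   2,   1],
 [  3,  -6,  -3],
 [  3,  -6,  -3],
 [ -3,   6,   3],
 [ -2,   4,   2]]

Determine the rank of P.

1

Row reduce to echelon form.
R2 ← R2 + (3)·R1: [0, 0, 0]
R3 ← R3 + (3)·R1: [0, 0, 0]
R4 ← R4 − (3)·R1: [0, 0, 0]
R5 ← R5 − (2)·R1: [0, 0, 0]
Echelon form has 1 nonzero row, so rank(P) = 1.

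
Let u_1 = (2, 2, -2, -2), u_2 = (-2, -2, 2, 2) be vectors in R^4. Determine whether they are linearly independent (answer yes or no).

Form the matrix with these vectors as rows and row reduce.
R2 ← R2 + R1: [0, 0, 0, 0]
1 nonzero row, so the 2 vectors span a space of dimension 1.
Since 1 < 2, the vectors are linearly dependent.

no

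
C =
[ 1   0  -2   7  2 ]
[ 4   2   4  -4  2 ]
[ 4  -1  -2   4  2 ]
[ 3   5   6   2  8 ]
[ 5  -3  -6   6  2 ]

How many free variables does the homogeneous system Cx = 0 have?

0

Row reduce to echelon form.
R2 ← R2 − (4)·R1: [0, 2, 12, -32, -6]
R3 ← R3 − (4)·R1: [0, -1, 6, -24, -6]
R4 ← R4 − (3)·R1: [0, 5, 12, -19, 2]
R5 ← R5 − (5)·R1: [0, -3, 4, -29, -8]
R3 ← R3 + (1/2)·R2: [0, 0, 12, -40, -9]
R4 ← R4 − (5/2)·R2: [0, 0, -18, 61, 17]
R5 ← R5 + (3/2)·R2: [0, 0, 22, -77, -17]
R4 ← R4 + (3/2)·R3: [0, 0, 0, 1, 7/2]
R5 ← R5 − (11/6)·R3: [0, 0, 0, -11/3, -1/2]
R5 ← R5 + (11/3)·R4: [0, 0, 0, 0, 37/3]
5 nonzero rows, so rank(C) = 5.
C has 5 columns; by rank–nullity, nullity = 5 − 5 = 0.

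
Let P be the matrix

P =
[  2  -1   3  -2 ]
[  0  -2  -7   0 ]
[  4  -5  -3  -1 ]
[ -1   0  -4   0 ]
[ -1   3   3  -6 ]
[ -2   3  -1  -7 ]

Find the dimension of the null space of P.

0

Row reduce to echelon form.
R3 ← R3 − (2)·R1: [0, -3, -9, 3]
R4 ← R4 + (1/2)·R1: [0, -1/2, -5/2, -1]
R5 ← R5 + (1/2)·R1: [0, 5/2, 9/2, -7]
R6 ← R6 + R1: [0, 2, 2, -9]
R3 ← R3 − (3/2)·R2: [0, 0, 3/2, 3]
R4 ← R4 − (1/4)·R2: [0, 0, -3/4, -1]
R5 ← R5 + (5/4)·R2: [0, 0, -17/4, -7]
R6 ← R6 + R2: [0, 0, -5, -9]
R4 ← R4 + (1/2)·R3: [0, 0, 0, 1/2]
R5 ← R5 + (17/6)·R3: [0, 0, 0, 3/2]
R6 ← R6 + (10/3)·R3: [0, 0, 0, 1]
R5 ← R5 − (3)·R4: [0, 0, 0, 0]
R6 ← R6 − (2)·R4: [0, 0, 0, 0]
4 nonzero rows, so rank(P) = 4.
P has 4 columns; by rank–nullity, nullity = 4 − 4 = 0.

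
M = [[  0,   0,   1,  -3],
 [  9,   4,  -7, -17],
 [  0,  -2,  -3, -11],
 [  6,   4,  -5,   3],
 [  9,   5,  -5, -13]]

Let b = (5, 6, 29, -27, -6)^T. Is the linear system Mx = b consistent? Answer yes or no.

Row reduce the augmented matrix [M | b].
Swap R1 ↔ R2
R4 ← R4 − (2/3)·R1: [0, 4/3, -1/3, 43/3, -31]
R5 ← R5 − R1: [0, 1, 2, 4, -12]
Swap R2 ↔ R3
R4 ← R4 + (2/3)·R2: [0, 0, -7/3, 7, -35/3]
R5 ← R5 + (1/2)·R2: [0, 0, 1/2, -3/2, 5/2]
R4 ← R4 + (7/3)·R3: [0, 0, 0, 0, 0]
R5 ← R5 − (1/2)·R3: [0, 0, 0, 0, 0]
The echelon form has 3 nonzero rows, and every pivot lies in the first 4 columns, so rank(M) = rank([M|b]) = 3.
The system is consistent.

yes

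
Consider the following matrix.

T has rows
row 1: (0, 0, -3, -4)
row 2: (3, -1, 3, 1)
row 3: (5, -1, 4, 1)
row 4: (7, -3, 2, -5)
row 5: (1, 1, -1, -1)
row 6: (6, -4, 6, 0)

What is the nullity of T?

1

Row reduce to echelon form.
Swap R1 ↔ R2
R3 ← R3 − (5/3)·R1: [0, 2/3, -1, -2/3]
R4 ← R4 − (7/3)·R1: [0, -2/3, -5, -22/3]
R5 ← R5 − (1/3)·R1: [0, 4/3, -2, -4/3]
R6 ← R6 − (2)·R1: [0, -2, 0, -2]
Swap R2 ↔ R3
R4 ← R4 + R2: [0, 0, -6, -8]
R5 ← R5 − (2)·R2: [0, 0, 0, 0]
R6 ← R6 + (3)·R2: [0, 0, -3, -4]
R4 ← R4 − (2)·R3: [0, 0, 0, 0]
R6 ← R6 − R3: [0, 0, 0, 0]
3 nonzero rows, so rank(T) = 3.
T has 4 columns; by rank–nullity, nullity = 4 − 3 = 1.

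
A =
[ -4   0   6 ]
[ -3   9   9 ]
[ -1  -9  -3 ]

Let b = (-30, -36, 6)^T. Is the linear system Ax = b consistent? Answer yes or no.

yes

Row reduce the augmented matrix [A | b].
R2 ← R2 − (3/4)·R1: [0, 9, 9/2, -27/2]
R3 ← R3 − (1/4)·R1: [0, -9, -9/2, 27/2]
R3 ← R3 + R2: [0, 0, 0, 0]
The echelon form has 2 nonzero rows, and every pivot lies in the first 3 columns, so rank(A) = rank([A|b]) = 2.
The system is consistent.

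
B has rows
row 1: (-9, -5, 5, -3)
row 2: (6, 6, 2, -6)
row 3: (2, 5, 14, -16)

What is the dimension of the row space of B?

3

Row reduce to echelon form.
R2 ← R2 + (2/3)·R1: [0, 8/3, 16/3, -8]
R3 ← R3 + (2/9)·R1: [0, 35/9, 136/9, -50/3]
R3 ← R3 − (35/24)·R2: [0, 0, 22/3, -5]
Echelon form has 3 nonzero rows, so rank(B) = 3.
The row space has dimension equal to the rank: 3.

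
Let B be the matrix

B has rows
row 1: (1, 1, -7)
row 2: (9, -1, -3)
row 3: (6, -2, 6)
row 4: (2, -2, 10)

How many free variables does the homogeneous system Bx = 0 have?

Row reduce to echelon form.
R2 ← R2 − (9)·R1: [0, -10, 60]
R3 ← R3 − (6)·R1: [0, -8, 48]
R4 ← R4 − (2)·R1: [0, -4, 24]
R3 ← R3 − (4/5)·R2: [0, 0, 0]
R4 ← R4 − (2/5)·R2: [0, 0, 0]
2 nonzero rows, so rank(B) = 2.
B has 3 columns; by rank–nullity, nullity = 3 − 2 = 1.

1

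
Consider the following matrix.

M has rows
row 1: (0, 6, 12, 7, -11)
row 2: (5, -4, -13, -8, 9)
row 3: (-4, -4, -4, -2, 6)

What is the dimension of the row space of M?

Row reduce to echelon form.
Swap R1 ↔ R2
R3 ← R3 + (4/5)·R1: [0, -36/5, -72/5, -42/5, 66/5]
R3 ← R3 + (6/5)·R2: [0, 0, 0, 0, 0]
Echelon form has 2 nonzero rows, so rank(M) = 2.
The row space has dimension equal to the rank: 2.

2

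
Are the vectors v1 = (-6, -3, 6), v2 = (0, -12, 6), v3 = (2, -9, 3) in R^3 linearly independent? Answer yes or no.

no

Form the matrix with these vectors as rows and row reduce.
R3 ← R3 + (1/3)·R1: [0, -10, 5]
R3 ← R3 − (5/6)·R2: [0, 0, 0]
2 nonzero rows, so the 3 vectors span a space of dimension 2.
Since 2 < 3, the vectors are linearly dependent.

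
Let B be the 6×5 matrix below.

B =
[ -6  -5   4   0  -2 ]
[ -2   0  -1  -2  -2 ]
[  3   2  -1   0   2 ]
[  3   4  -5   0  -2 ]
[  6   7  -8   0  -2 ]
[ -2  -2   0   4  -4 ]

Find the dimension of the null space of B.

Row reduce to echelon form.
R2 ← R2 − (1/3)·R1: [0, 5/3, -7/3, -2, -4/3]
R3 ← R3 + (1/2)·R1: [0, -1/2, 1, 0, 1]
R4 ← R4 + (1/2)·R1: [0, 3/2, -3, 0, -3]
R5 ← R5 + R1: [0, 2, -4, 0, -4]
R6 ← R6 − (1/3)·R1: [0, -1/3, -4/3, 4, -10/3]
R3 ← R3 + (3/10)·R2: [0, 0, 3/10, -3/5, 3/5]
R4 ← R4 − (9/10)·R2: [0, 0, -9/10, 9/5, -9/5]
R5 ← R5 − (6/5)·R2: [0, 0, -6/5, 12/5, -12/5]
R6 ← R6 + (1/5)·R2: [0, 0, -9/5, 18/5, -18/5]
R4 ← R4 + (3)·R3: [0, 0, 0, 0, 0]
R5 ← R5 + (4)·R3: [0, 0, 0, 0, 0]
R6 ← R6 + (6)·R3: [0, 0, 0, 0, 0]
3 nonzero rows, so rank(B) = 3.
B has 5 columns; by rank–nullity, nullity = 5 − 3 = 2.

2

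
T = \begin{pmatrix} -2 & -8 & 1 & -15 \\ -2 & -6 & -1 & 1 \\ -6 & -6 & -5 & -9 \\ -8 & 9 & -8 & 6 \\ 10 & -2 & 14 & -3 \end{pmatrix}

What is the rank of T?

Row reduce to echelon form.
R2 ← R2 − R1: [0, 2, -2, 16]
R3 ← R3 − (3)·R1: [0, 18, -8, 36]
R4 ← R4 − (4)·R1: [0, 41, -12, 66]
R5 ← R5 + (5)·R1: [0, -42, 19, -78]
R3 ← R3 − (9)·R2: [0, 0, 10, -108]
R4 ← R4 − (41/2)·R2: [0, 0, 29, -262]
R5 ← R5 + (21)·R2: [0, 0, -23, 258]
R4 ← R4 − (29/10)·R3: [0, 0, 0, 256/5]
R5 ← R5 + (23/10)·R3: [0, 0, 0, 48/5]
R5 ← R5 − (3/16)·R4: [0, 0, 0, 0]
Echelon form has 4 nonzero rows, so rank(T) = 4.

4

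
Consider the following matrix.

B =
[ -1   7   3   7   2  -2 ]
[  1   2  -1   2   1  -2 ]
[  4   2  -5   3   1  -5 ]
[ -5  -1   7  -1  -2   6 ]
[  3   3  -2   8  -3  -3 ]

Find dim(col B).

3

Row reduce to echelon form.
R2 ← R2 + R1: [0, 9, 2, 9, 3, -4]
R3 ← R3 + (4)·R1: [0, 30, 7, 31, 9, -13]
R4 ← R4 − (5)·R1: [0, -36, -8, -36, -12, 16]
R5 ← R5 + (3)·R1: [0, 24, 7, 29, 3, -9]
R3 ← R3 − (10/3)·R2: [0, 0, 1/3, 1, -1, 1/3]
R4 ← R4 + (4)·R2: [0, 0, 0, 0, 0, 0]
R5 ← R5 − (8/3)·R2: [0, 0, 5/3, 5, -5, 5/3]
R5 ← R5 − (5)·R3: [0, 0, 0, 0, 0, 0]
Echelon form has 3 nonzero rows, so rank(B) = 3.
The column space has dimension equal to the rank: 3.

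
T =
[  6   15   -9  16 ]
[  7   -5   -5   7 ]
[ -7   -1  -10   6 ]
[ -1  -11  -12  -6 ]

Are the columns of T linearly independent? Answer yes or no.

yes

Row reduce T to echelon form.
R2 ← R2 − (7/6)·R1: [0, -45/2, 11/2, -35/3]
R3 ← R3 + (7/6)·R1: [0, 33/2, -41/2, 74/3]
R4 ← R4 + (1/6)·R1: [0, -17/2, -27/2, -10/3]
R3 ← R3 + (11/15)·R2: [0, 0, -247/15, 145/9]
R4 ← R4 − (17/45)·R2: [0, 0, -701/45, 29/27]
R4 ← R4 − (701/741)·R3: [0, 0, 0, -10498/741]
4 pivots among 4 columns.
Every column is a pivot column, so the columns are linearly independent.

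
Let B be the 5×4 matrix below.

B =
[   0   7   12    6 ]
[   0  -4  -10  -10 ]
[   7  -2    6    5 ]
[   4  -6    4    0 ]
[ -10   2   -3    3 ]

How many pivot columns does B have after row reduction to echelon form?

Row reduce to echelon form.
Swap R1 ↔ R3
R4 ← R4 − (4/7)·R1: [0, -34/7, 4/7, -20/7]
R5 ← R5 + (10/7)·R1: [0, -6/7, 39/7, 71/7]
R3 ← R3 + (7/4)·R2: [0, 0, -11/2, -23/2]
R4 ← R4 − (17/14)·R2: [0, 0, 89/7, 65/7]
R5 ← R5 − (3/14)·R2: [0, 0, 54/7, 86/7]
R4 ← R4 + (178/77)·R3: [0, 0, 0, -1332/77]
R5 ← R5 + (108/77)·R3: [0, 0, 0, -296/77]
R5 ← R5 − (2/9)·R4: [0, 0, 0, 0]
Echelon form has 4 nonzero rows, so rank(B) = 4.
Each nonzero row contributes one pivot column: 4 pivot columns.

4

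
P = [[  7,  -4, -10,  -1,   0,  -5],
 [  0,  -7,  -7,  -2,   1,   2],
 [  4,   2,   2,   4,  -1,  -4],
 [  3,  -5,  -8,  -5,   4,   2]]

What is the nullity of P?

Row reduce to echelon form.
R3 ← R3 − (4/7)·R1: [0, 30/7, 54/7, 32/7, -1, -8/7]
R4 ← R4 − (3/7)·R1: [0, -23/7, -26/7, -32/7, 4, 29/7]
R3 ← R3 + (30/49)·R2: [0, 0, 24/7, 164/49, -19/49, 4/49]
R4 ← R4 − (23/49)·R2: [0, 0, -3/7, -178/49, 173/49, 157/49]
R4 ← R4 + (1/8)·R3: [0, 0, 0, -45/14, 195/56, 45/14]
4 nonzero rows, so rank(P) = 4.
P has 6 columns; by rank–nullity, nullity = 6 − 4 = 2.

2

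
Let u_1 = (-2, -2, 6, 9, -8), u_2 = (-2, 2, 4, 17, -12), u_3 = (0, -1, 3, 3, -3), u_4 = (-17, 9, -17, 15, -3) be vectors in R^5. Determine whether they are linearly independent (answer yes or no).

yes

Form the matrix with these vectors as rows and row reduce.
R2 ← R2 − R1: [0, 4, -2, 8, -4]
R4 ← R4 − (17/2)·R1: [0, 26, -68, -123/2, 65]
R3 ← R3 + (1/4)·R2: [0, 0, 5/2, 5, -4]
R4 ← R4 − (13/2)·R2: [0, 0, -55, -227/2, 91]
R4 ← R4 + (22)·R3: [0, 0, 0, -7/2, 3]
4 nonzero rows, so the 4 vectors span a space of dimension 4.
Since 4 = 4, the vectors are linearly independent.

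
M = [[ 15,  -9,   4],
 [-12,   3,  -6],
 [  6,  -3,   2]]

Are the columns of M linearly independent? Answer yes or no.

no

Row reduce M to echelon form.
R2 ← R2 + (4/5)·R1: [0, -21/5, -14/5]
R3 ← R3 − (2/5)·R1: [0, 3/5, 2/5]
R3 ← R3 + (1/7)·R2: [0, 0, 0]
2 pivots among 3 columns.
Only 2 < 3 pivot columns, so the columns are linearly dependent.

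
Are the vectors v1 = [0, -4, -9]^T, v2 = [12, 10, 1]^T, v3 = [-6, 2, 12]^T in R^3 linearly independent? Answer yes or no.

yes

Form the matrix with these vectors as rows and row reduce.
Swap R1 ↔ R2
R3 ← R3 + (1/2)·R1: [0, 7, 25/2]
R3 ← R3 + (7/4)·R2: [0, 0, -13/4]
3 nonzero rows, so the 3 vectors span a space of dimension 3.
Since 3 = 3, the vectors are linearly independent.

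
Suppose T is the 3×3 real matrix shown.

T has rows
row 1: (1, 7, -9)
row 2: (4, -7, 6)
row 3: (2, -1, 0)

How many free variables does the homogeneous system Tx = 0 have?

1

Row reduce to echelon form.
R2 ← R2 − (4)·R1: [0, -35, 42]
R3 ← R3 − (2)·R1: [0, -15, 18]
R3 ← R3 − (3/7)·R2: [0, 0, 0]
2 nonzero rows, so rank(T) = 2.
T has 3 columns; by rank–nullity, nullity = 3 − 2 = 1.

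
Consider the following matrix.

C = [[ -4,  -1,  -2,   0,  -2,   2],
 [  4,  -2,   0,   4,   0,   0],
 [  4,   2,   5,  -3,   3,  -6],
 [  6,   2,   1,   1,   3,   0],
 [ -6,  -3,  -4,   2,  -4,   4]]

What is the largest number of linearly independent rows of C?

Row reduce to echelon form.
R2 ← R2 + R1: [0, -3, -2, 4, -2, 2]
R3 ← R3 + R1: [0, 1, 3, -3, 1, -4]
R4 ← R4 + (3/2)·R1: [0, 1/2, -2, 1, 0, 3]
R5 ← R5 − (3/2)·R1: [0, -3/2, -1, 2, -1, 1]
R3 ← R3 + (1/3)·R2: [0, 0, 7/3, -5/3, 1/3, -10/3]
R4 ← R4 + (1/6)·R2: [0, 0, -7/3, 5/3, -1/3, 10/3]
R5 ← R5 − (1/2)·R2: [0, 0, 0, 0, 0, 0]
R4 ← R4 + R3: [0, 0, 0, 0, 0, 0]
Echelon form has 3 nonzero rows, so rank(C) = 3.
The rank gives the maximum number of linearly independent rows: 3.

3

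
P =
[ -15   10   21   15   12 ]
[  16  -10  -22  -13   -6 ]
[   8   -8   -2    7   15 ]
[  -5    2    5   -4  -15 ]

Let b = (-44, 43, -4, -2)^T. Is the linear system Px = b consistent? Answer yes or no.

Row reduce the augmented matrix [P | b].
R2 ← R2 + (16/15)·R1: [0, 2/3, 2/5, 3, 34/5, -59/15]
R3 ← R3 + (8/15)·R1: [0, -8/3, 46/5, 15, 107/5, -412/15]
R4 ← R4 − (1/3)·R1: [0, -4/3, -2, -9, -19, 38/3]
R3 ← R3 + (4)·R2: [0, 0, 54/5, 27, 243/5, -216/5]
R4 ← R4 + (2)·R2: [0, 0, -6/5, -3, -27/5, 24/5]
R4 ← R4 + (1/9)·R3: [0, 0, 0, 0, 0, 0]
The echelon form has 3 nonzero rows, and every pivot lies in the first 5 columns, so rank(P) = rank([P|b]) = 3.
The system is consistent.

yes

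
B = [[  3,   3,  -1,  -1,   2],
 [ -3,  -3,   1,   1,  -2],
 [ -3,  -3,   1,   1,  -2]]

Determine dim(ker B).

4

Row reduce to echelon form.
R2 ← R2 + R1: [0, 0, 0, 0, 0]
R3 ← R3 + R1: [0, 0, 0, 0, 0]
1 nonzero row, so rank(B) = 1.
B has 5 columns; by rank–nullity, nullity = 5 − 1 = 4.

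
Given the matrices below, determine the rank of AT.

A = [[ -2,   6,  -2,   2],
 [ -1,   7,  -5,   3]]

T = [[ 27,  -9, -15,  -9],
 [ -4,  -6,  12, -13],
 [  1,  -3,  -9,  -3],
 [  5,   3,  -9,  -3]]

2

First compute AT:
[[-70,  -6, 102, -60],
 [-45,  -9, 117, -76]]
Now row reduce the product.
R2 ← R2 − (9/14)·R1: [0, -36/7, 360/7, -262/7]
2 nonzero rows, so rank(AT) = 2.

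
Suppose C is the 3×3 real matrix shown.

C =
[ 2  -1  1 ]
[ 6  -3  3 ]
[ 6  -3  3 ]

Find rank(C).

1

Row reduce to echelon form.
R2 ← R2 − (3)·R1: [0, 0, 0]
R3 ← R3 − (3)·R1: [0, 0, 0]
Echelon form has 1 nonzero row, so rank(C) = 1.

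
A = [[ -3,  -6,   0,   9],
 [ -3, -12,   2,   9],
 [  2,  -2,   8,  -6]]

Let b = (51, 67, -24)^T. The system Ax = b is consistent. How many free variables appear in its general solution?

Row reduce the augmented matrix [A | b].
R2 ← R2 − R1: [0, -6, 2, 0, 16]
R3 ← R3 + (2/3)·R1: [0, -6, 8, 0, 10]
R3 ← R3 − R2: [0, 0, 6, 0, -6]
The echelon form has 3 nonzero rows, and every pivot lies in the first 4 columns, so rank(A) = rank([A|b]) = 3.
The system is consistent.
Free variables = (unknowns) − (rank) = 4 − 3 = 1.

1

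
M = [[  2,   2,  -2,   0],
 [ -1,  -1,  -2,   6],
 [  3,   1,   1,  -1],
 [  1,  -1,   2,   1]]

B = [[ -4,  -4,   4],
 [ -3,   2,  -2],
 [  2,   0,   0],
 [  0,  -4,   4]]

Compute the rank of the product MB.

2

First compute MB:
[[-18,  -4,   4],
 [  3, -22,  22],
 [-13,  -6,   6],
 [  3, -10,  10]]
Now row reduce the product.
R2 ← R2 + (1/6)·R1: [0, -68/3, 68/3]
R3 ← R3 − (13/18)·R1: [0, -28/9, 28/9]
R4 ← R4 + (1/6)·R1: [0, -32/3, 32/3]
R3 ← R3 − (7/51)·R2: [0, 0, 0]
R4 ← R4 − (8/17)·R2: [0, 0, 0]
2 nonzero rows, so rank(MB) = 2.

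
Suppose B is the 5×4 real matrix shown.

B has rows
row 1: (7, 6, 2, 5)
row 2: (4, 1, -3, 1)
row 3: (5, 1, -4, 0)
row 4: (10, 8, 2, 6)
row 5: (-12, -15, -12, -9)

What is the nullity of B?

1

Row reduce to echelon form.
R2 ← R2 − (4/7)·R1: [0, -17/7, -29/7, -13/7]
R3 ← R3 − (5/7)·R1: [0, -23/7, -38/7, -25/7]
R4 ← R4 − (10/7)·R1: [0, -4/7, -6/7, -8/7]
R5 ← R5 + (12/7)·R1: [0, -33/7, -60/7, -3/7]
R3 ← R3 − (23/17)·R2: [0, 0, 3/17, -18/17]
R4 ← R4 − (4/17)·R2: [0, 0, 2/17, -12/17]
R5 ← R5 − (33/17)·R2: [0, 0, -9/17, 54/17]
R4 ← R4 − (2/3)·R3: [0, 0, 0, 0]
R5 ← R5 + (3)·R3: [0, 0, 0, 0]
3 nonzero rows, so rank(B) = 3.
B has 4 columns; by rank–nullity, nullity = 4 − 3 = 1.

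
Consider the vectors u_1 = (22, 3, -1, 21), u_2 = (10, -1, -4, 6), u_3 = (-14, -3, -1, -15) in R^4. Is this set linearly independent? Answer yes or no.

no

Form the matrix with these vectors as rows and row reduce.
R2 ← R2 − (5/11)·R1: [0, -26/11, -39/11, -39/11]
R3 ← R3 + (7/11)·R1: [0, -12/11, -18/11, -18/11]
R3 ← R3 − (6/13)·R2: [0, 0, 0, 0]
2 nonzero rows, so the 3 vectors span a space of dimension 2.
Since 2 < 3, the vectors are linearly dependent.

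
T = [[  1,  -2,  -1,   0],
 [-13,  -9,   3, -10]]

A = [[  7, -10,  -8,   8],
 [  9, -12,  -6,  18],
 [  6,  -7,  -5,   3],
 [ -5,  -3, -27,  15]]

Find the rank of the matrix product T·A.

2

First compute TA:
[[-17,  21,   9, -31],
 [-104, 247, 413, -407]]
Now row reduce the product.
R2 ← R2 − (104/17)·R1: [0, 2015/17, 6085/17, -3695/17]
2 nonzero rows, so rank(TA) = 2.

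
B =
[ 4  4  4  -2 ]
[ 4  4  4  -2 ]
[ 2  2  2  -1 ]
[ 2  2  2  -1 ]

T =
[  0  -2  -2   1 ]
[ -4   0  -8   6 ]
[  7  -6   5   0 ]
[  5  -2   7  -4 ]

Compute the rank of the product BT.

First compute BT:
[[  2, -28, -34,  36],
 [  2, -28, -34,  36],
 [  1, -14, -17,  18],
 [  1, -14, -17,  18]]
Now row reduce the product.
R2 ← R2 − R1: [0, 0, 0, 0]
R3 ← R3 − (1/2)·R1: [0, 0, 0, 0]
R4 ← R4 − (1/2)·R1: [0, 0, 0, 0]
1 nonzero row, so rank(BT) = 1.

1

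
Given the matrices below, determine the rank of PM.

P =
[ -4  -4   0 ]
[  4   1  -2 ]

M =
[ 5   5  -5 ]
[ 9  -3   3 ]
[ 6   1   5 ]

2

First compute PM:
[[-56,  -8,   8],
 [ 17,  15, -27]]
Now row reduce the product.
R2 ← R2 + (17/56)·R1: [0, 88/7, -172/7]
2 nonzero rows, so rank(PM) = 2.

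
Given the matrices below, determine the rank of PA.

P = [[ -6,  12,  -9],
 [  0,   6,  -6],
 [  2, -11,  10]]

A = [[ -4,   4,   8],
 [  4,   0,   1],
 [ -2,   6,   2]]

2

First compute PA:
[[ 90, -78, -54],
 [ 36, -36,  -6],
 [-72,  68,  25]]
Now row reduce the product.
R2 ← R2 − (2/5)·R1: [0, -24/5, 78/5]
R3 ← R3 + (4/5)·R1: [0, 28/5, -91/5]
R3 ← R3 + (7/6)·R2: [0, 0, 0]
2 nonzero rows, so rank(PA) = 2.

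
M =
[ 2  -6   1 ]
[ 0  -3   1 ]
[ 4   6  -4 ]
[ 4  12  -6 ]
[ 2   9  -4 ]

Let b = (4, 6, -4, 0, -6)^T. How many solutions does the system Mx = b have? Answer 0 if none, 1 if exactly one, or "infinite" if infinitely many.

Row reduce the augmented matrix [M | b].
R3 ← R3 − (2)·R1: [0, 18, -6, -12]
R4 ← R4 − (2)·R1: [0, 24, -8, -8]
R5 ← R5 − R1: [0, 15, -5, -10]
R3 ← R3 + (6)·R2: [0, 0, 0, 24]
R4 ← R4 + (8)·R2: [0, 0, 0, 40]
R5 ← R5 + (5)·R2: [0, 0, 0, 20]
R4 ← R4 − (5/3)·R3: [0, 0, 0, 0]
R5 ← R5 − (5/6)·R3: [0, 0, 0, 0]
The echelon form has 3 nonzero rows; the last pivot sits in the augmented column, so rank(M) = 2 but rank([M|b]) = 3.
Since the ranks differ, the system is inconsistent.
It has no solutions.

0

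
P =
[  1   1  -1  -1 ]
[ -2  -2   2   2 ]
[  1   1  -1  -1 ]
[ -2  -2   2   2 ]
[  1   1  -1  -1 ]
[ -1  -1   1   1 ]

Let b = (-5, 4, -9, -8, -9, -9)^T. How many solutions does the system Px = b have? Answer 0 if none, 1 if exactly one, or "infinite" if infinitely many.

0

Row reduce the augmented matrix [P | b].
R2 ← R2 + (2)·R1: [0, 0, 0, 0, -6]
R3 ← R3 − R1: [0, 0, 0, 0, -4]
R4 ← R4 + (2)·R1: [0, 0, 0, 0, -18]
R5 ← R5 − R1: [0, 0, 0, 0, -4]
R6 ← R6 + R1: [0, 0, 0, 0, -14]
R3 ← R3 − (2/3)·R2: [0, 0, 0, 0, 0]
R4 ← R4 − (3)·R2: [0, 0, 0, 0, 0]
R5 ← R5 − (2/3)·R2: [0, 0, 0, 0, 0]
R6 ← R6 − (7/3)·R2: [0, 0, 0, 0, 0]
The echelon form has 2 nonzero rows; the last pivot sits in the augmented column, so rank(P) = 1 but rank([P|b]) = 2.
Since the ranks differ, the system is inconsistent.
It has no solutions.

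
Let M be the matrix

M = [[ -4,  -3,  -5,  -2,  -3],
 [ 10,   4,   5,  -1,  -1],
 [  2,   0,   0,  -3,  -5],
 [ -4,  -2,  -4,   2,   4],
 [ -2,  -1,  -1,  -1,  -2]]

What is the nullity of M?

Row reduce to echelon form.
R2 ← R2 + (5/2)·R1: [0, -7/2, -15/2, -6, -17/2]
R3 ← R3 + (1/2)·R1: [0, -3/2, -5/2, -4, -13/2]
R4 ← R4 − R1: [0, 1, 1, 4, 7]
R5 ← R5 − (1/2)·R1: [0, 1/2, 3/2, 0, -1/2]
R3 ← R3 − (3/7)·R2: [0, 0, 5/7, -10/7, -20/7]
R4 ← R4 + (2/7)·R2: [0, 0, -8/7, 16/7, 32/7]
R5 ← R5 + (1/7)·R2: [0, 0, 3/7, -6/7, -12/7]
R4 ← R4 + (8/5)·R3: [0, 0, 0, 0, 0]
R5 ← R5 − (3/5)·R3: [0, 0, 0, 0, 0]
3 nonzero rows, so rank(M) = 3.
M has 5 columns; by rank–nullity, nullity = 5 − 3 = 2.

2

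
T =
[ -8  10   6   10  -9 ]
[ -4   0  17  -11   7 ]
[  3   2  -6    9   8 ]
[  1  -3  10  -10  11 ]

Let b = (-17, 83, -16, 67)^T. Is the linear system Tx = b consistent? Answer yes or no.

Row reduce the augmented matrix [T | b].
R2 ← R2 − (1/2)·R1: [0, -5, 14, -16, 23/2, 183/2]
R3 ← R3 + (3/8)·R1: [0, 23/4, -15/4, 51/4, 37/8, -179/8]
R4 ← R4 + (1/8)·R1: [0, -7/4, 43/4, -35/4, 79/8, 519/8]
R3 ← R3 + (23/20)·R2: [0, 0, 247/20, -113/20, 357/20, 1657/20]
R4 ← R4 − (7/20)·R2: [0, 0, 117/20, -63/20, 117/20, 657/20]
R4 ← R4 − (9/19)·R3: [0, 0, 0, -9/19, -99/38, -243/38]
The echelon form has 4 nonzero rows, and every pivot lies in the first 5 columns, so rank(T) = rank([T|b]) = 4.
The system is consistent.

yes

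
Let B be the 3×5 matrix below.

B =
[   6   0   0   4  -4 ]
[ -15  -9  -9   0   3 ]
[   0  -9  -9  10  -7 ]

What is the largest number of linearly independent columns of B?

Row reduce to echelon form.
R2 ← R2 + (5/2)·R1: [0, -9, -9, 10, -7]
R3 ← R3 − R2: [0, 0, 0, 0, 0]
Echelon form has 2 nonzero rows, so rank(B) = 2.
The rank gives the maximum number of linearly independent columns: 2.

2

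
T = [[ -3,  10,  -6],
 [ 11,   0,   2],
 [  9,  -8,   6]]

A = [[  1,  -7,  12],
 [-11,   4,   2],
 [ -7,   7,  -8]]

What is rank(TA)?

2

First compute TA:
[[-71,  19,  32],
 [ -3, -63, 116],
 [ 55, -53,  44]]
Now row reduce the product.
R2 ← R2 − (3/71)·R1: [0, -4530/71, 8140/71]
R3 ← R3 + (55/71)·R1: [0, -2718/71, 4884/71]
R3 ← R3 − (3/5)·R2: [0, 0, 0]
2 nonzero rows, so rank(TA) = 2.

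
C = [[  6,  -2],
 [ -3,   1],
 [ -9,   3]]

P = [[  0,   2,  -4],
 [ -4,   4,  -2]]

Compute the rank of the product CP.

1

First compute CP:
[[  8,   4, -20],
 [ -4,  -2,  10],
 [-12,  -6,  30]]
Now row reduce the product.
R2 ← R2 + (1/2)·R1: [0, 0, 0]
R3 ← R3 + (3/2)·R1: [0, 0, 0]
1 nonzero row, so rank(CP) = 1.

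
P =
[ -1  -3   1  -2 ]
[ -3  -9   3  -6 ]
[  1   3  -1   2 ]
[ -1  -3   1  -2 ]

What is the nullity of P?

3

Row reduce to echelon form.
R2 ← R2 − (3)·R1: [0, 0, 0, 0]
R3 ← R3 + R1: [0, 0, 0, 0]
R4 ← R4 − R1: [0, 0, 0, 0]
1 nonzero row, so rank(P) = 1.
P has 4 columns; by rank–nullity, nullity = 4 − 1 = 3.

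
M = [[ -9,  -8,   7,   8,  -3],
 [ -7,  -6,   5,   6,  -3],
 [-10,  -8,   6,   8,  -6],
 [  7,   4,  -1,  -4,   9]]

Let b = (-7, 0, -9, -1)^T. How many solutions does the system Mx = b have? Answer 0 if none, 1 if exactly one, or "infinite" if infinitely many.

0

Row reduce the augmented matrix [M | b].
R2 ← R2 − (7/9)·R1: [0, 2/9, -4/9, -2/9, -2/3, 49/9]
R3 ← R3 − (10/9)·R1: [0, 8/9, -16/9, -8/9, -8/3, -11/9]
R4 ← R4 + (7/9)·R1: [0, -20/9, 40/9, 20/9, 20/3, -58/9]
R3 ← R3 − (4)·R2: [0, 0, 0, 0, 0, -23]
R4 ← R4 + (10)·R2: [0, 0, 0, 0, 0, 48]
R4 ← R4 + (48/23)·R3: [0, 0, 0, 0, 0, 0]
The echelon form has 3 nonzero rows; the last pivot sits in the augmented column, so rank(M) = 2 but rank([M|b]) = 3.
Since the ranks differ, the system is inconsistent.
It has no solutions.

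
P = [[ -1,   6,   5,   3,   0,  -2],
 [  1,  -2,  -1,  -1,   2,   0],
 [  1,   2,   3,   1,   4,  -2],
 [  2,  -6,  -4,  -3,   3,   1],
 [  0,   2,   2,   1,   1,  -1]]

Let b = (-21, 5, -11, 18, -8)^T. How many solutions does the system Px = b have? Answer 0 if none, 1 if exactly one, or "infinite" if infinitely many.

Row reduce the augmented matrix [P | b].
R2 ← R2 + R1: [0, 4, 4, 2, 2, -2, -16]
R3 ← R3 + R1: [0, 8, 8, 4, 4, -4, -32]
R4 ← R4 + (2)·R1: [0, 6, 6, 3, 3, -3, -24]
R3 ← R3 − (2)·R2: [0, 0, 0, 0, 0, 0, 0]
R4 ← R4 − (3/2)·R2: [0, 0, 0, 0, 0, 0, 0]
R5 ← R5 − (1/2)·R2: [0, 0, 0, 0, 0, 0, 0]
The echelon form has 2 nonzero rows, and every pivot lies in the first 6 columns, so rank(P) = rank([P|b]) = 2.
The system is consistent.
rank = 2 < 6 unknowns, so there are infinitely many solutions.

infinite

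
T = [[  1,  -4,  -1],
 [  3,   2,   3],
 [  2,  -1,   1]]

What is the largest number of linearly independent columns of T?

Row reduce to echelon form.
R2 ← R2 − (3)·R1: [0, 14, 6]
R3 ← R3 − (2)·R1: [0, 7, 3]
R3 ← R3 − (1/2)·R2: [0, 0, 0]
Echelon form has 2 nonzero rows, so rank(T) = 2.
The rank gives the maximum number of linearly independent columns: 2.

2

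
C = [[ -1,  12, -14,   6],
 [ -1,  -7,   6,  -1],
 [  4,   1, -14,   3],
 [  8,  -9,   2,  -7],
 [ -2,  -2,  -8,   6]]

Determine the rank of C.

3

Row reduce to echelon form.
R2 ← R2 − R1: [0, -19, 20, -7]
R3 ← R3 + (4)·R1: [0, 49, -70, 27]
R4 ← R4 + (8)·R1: [0, 87, -110, 41]
R5 ← R5 − (2)·R1: [0, -26, 20, -6]
R3 ← R3 + (49/19)·R2: [0, 0, -350/19, 170/19]
R4 ← R4 + (87/19)·R2: [0, 0, -350/19, 170/19]
R5 ← R5 − (26/19)·R2: [0, 0, -140/19, 68/19]
R4 ← R4 − R3: [0, 0, 0, 0]
R5 ← R5 − (2/5)·R3: [0, 0, 0, 0]
Echelon form has 3 nonzero rows, so rank(C) = 3.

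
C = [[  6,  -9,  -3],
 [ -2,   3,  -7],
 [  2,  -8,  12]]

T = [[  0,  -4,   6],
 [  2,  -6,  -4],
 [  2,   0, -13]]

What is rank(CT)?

First compute CT:
[[-24,  30, 111],
 [ -8, -10,  67],
 [  8,  40, -112]]
Now row reduce the product.
R2 ← R2 − (1/3)·R1: [0, -20, 30]
R3 ← R3 + (1/3)·R1: [0, 50, -75]
R3 ← R3 + (5/2)·R2: [0, 0, 0]
2 nonzero rows, so rank(CT) = 2.

2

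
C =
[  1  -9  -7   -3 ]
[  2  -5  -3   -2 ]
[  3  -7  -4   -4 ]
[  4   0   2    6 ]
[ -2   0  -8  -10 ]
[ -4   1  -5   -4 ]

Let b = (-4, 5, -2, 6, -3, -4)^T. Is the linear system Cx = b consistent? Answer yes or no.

Row reduce the augmented matrix [C | b].
R2 ← R2 − (2)·R1: [0, 13, 11, 4, 13]
R3 ← R3 − (3)·R1: [0, 20, 17, 5, 10]
R4 ← R4 − (4)·R1: [0, 36, 30, 18, 22]
R5 ← R5 + (2)·R1: [0, -18, -22, -16, -11]
R6 ← R6 + (4)·R1: [0, -35, -33, -16, -20]
R3 ← R3 − (20/13)·R2: [0, 0, 1/13, -15/13, -10]
R4 ← R4 − (36/13)·R2: [0, 0, -6/13, 90/13, -14]
R5 ← R5 + (18/13)·R2: [0, 0, -88/13, -136/13, 7]
R6 ← R6 + (35/13)·R2: [0, 0, -44/13, -68/13, 15]
R4 ← R4 + (6)·R3: [0, 0, 0, 0, -74]
R5 ← R5 + (88)·R3: [0, 0, 0, -112, -873]
R6 ← R6 + (44)·R3: [0, 0, 0, -56, -425]
Swap R4 ↔ R5
R6 ← R6 − (1/2)·R4: [0, 0, 0, 0, 23/2]
R6 ← R6 + (23/148)·R5: [0, 0, 0, 0, 0]
The echelon form has 5 nonzero rows; the last pivot sits in the augmented column, so rank(C) = 4 but rank([C|b]) = 5.
Since the ranks differ, the system is inconsistent.

no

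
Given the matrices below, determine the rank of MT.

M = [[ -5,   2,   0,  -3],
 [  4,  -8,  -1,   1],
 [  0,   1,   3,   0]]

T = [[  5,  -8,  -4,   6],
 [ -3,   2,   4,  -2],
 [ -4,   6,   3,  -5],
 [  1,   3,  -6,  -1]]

First compute MT:
[[-34,  35,  46, -31],
 [ 49, -51, -57,  44],
 [-15,  20,  13, -17]]
Now row reduce the product.
R2 ← R2 + (49/34)·R1: [0, -19/34, 158/17, -23/34]
R3 ← R3 − (15/34)·R1: [0, 155/34, -124/17, -113/34]
R3 ← R3 + (155/19)·R2: [0, 0, 1302/19, -168/19]
3 nonzero rows, so rank(MT) = 3.

3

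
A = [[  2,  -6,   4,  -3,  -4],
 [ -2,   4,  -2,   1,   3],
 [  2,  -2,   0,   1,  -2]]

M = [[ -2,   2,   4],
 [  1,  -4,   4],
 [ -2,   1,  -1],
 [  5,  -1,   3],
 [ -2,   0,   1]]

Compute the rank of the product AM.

First compute AM:
[[-25,  35, -33],
 [ 11, -23,  16],
 [  3,  11,   1]]
Now row reduce the product.
R2 ← R2 + (11/25)·R1: [0, -38/5, 37/25]
R3 ← R3 + (3/25)·R1: [0, 76/5, -74/25]
R3 ← R3 + (2)·R2: [0, 0, 0]
2 nonzero rows, so rank(AM) = 2.

2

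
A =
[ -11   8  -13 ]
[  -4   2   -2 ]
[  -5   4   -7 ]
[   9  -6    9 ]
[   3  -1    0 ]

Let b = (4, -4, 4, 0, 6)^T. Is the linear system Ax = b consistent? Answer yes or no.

yes

Row reduce the augmented matrix [A | b].
R2 ← R2 − (4/11)·R1: [0, -10/11, 30/11, -60/11]
R3 ← R3 − (5/11)·R1: [0, 4/11, -12/11, 24/11]
R4 ← R4 + (9/11)·R1: [0, 6/11, -18/11, 36/11]
R5 ← R5 + (3/11)·R1: [0, 13/11, -39/11, 78/11]
R3 ← R3 + (2/5)·R2: [0, 0, 0, 0]
R4 ← R4 + (3/5)·R2: [0, 0, 0, 0]
R5 ← R5 + (13/10)·R2: [0, 0, 0, 0]
The echelon form has 2 nonzero rows, and every pivot lies in the first 3 columns, so rank(A) = rank([A|b]) = 2.
The system is consistent.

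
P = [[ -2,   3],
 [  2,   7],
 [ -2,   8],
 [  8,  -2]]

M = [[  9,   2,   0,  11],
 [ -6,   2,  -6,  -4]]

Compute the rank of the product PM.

First compute PM:
[[-36,   2, -18, -34],
 [-24,  18, -42,  -6],
 [-66,  12, -48, -54],
 [ 84,  12,  12,  96]]
Now row reduce the product.
R2 ← R2 − (2/3)·R1: [0, 50/3, -30, 50/3]
R3 ← R3 − (11/6)·R1: [0, 25/3, -15, 25/3]
R4 ← R4 + (7/3)·R1: [0, 50/3, -30, 50/3]
R3 ← R3 − (1/2)·R2: [0, 0, 0, 0]
R4 ← R4 − R2: [0, 0, 0, 0]
2 nonzero rows, so rank(PM) = 2.

2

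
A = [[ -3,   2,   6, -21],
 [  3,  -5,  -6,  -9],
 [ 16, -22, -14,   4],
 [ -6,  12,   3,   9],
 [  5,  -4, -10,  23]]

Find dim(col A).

4

Row reduce to echelon form.
R2 ← R2 + R1: [0, -3, 0, -30]
R3 ← R3 + (16/3)·R1: [0, -34/3, 18, -108]
R4 ← R4 − (2)·R1: [0, 8, -9, 51]
R5 ← R5 + (5/3)·R1: [0, -2/3, 0, -12]
R3 ← R3 − (34/9)·R2: [0, 0, 18, 16/3]
R4 ← R4 + (8/3)·R2: [0, 0, -9, -29]
R5 ← R5 − (2/9)·R2: [0, 0, 0, -16/3]
R4 ← R4 + (1/2)·R3: [0, 0, 0, -79/3]
R5 ← R5 − (16/79)·R4: [0, 0, 0, 0]
Echelon form has 4 nonzero rows, so rank(A) = 4.
The column space has dimension equal to the rank: 4.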